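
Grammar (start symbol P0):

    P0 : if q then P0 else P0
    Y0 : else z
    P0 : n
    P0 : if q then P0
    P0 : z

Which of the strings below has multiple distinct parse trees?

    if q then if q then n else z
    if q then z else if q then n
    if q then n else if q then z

if q then if q then n else z: 2 trees
if q then z else if q then n: 1 tree
if q then n else if q then z: 1 tree

if q then if q then n else z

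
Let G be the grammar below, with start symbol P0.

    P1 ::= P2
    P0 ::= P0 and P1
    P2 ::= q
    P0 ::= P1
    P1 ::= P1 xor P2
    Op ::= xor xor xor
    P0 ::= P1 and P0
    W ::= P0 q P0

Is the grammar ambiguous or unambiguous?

Ambiguous

Witness: q and q

Derivation 1: P0 ⇒ P0 and P1 ⇒ P1 and P1 ⇒ P2 and P1 ⇒ q and P1 ⇒ q and P2 ⇒ q and q
Derivation 2: P0 ⇒ P1 and P0 ⇒ P2 and P0 ⇒ q and P0 ⇒ q and P1 ⇒ q and P2 ⇒ q and q

Two distinct leftmost derivations for the same string.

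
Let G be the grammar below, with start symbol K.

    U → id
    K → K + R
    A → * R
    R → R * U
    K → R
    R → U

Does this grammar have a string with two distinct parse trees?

Unambiguous

(A is unreachable from K, so its rules don't affect L(K).) This is a standard precedence ladder (K over R over U), with each level left-recursive on its own operator ('+' at K, '*' at R). That structure is LR(1), hence unambiguous.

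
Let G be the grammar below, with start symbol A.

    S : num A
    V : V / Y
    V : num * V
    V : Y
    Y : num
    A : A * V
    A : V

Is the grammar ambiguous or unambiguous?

Witness: num * num

Derivation 1: A ⇒ A * V ⇒ V * V ⇒ Y * V ⇒ num * V ⇒ num * Y ⇒ num * num
Derivation 2: A ⇒ V ⇒ num * V ⇒ num * Y ⇒ num * num

Two distinct leftmost derivations for the same string.

Ambiguous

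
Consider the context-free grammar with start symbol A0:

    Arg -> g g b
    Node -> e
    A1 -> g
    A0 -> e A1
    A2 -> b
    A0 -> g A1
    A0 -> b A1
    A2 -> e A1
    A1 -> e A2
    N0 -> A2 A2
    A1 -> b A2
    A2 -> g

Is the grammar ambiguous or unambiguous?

Unambiguous

(Arg, Node, N0 are unreachable from A0, so their rules don't affect L(A0).) Restricted to the reachable nonterminals, every rule has the form A → t or A → t B, and no two rules for the same A share a first terminal. The grammar encodes a DFA — one run per string.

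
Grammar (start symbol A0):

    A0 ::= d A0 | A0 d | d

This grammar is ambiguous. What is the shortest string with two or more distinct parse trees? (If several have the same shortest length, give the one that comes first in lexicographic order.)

d d

length 1: no string has ≥2 trees
length 2: d d has 2 parse trees

Two derivations of d d:
  A0 ⇒ d A0 ⇒ d d
  A0 ⇒ A0 d ⇒ d d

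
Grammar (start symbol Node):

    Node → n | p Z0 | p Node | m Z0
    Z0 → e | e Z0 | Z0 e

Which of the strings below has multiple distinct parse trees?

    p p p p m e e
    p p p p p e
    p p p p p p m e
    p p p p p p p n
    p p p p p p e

p p p p m e e: 2 trees
p p p p p e: 1 tree
p p p p p p m e: 1 tree
p p p p p p p n: 1 tree
p p p p p p e: 1 tree

p p p p m e e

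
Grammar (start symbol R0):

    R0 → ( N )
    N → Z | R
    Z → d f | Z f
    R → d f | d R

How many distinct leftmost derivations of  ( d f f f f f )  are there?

Parse trees for ( d f f f f f ):
  [R0 ( [N [Z [Z [Z [Z [Z d f] f] f] f] f]] )]

1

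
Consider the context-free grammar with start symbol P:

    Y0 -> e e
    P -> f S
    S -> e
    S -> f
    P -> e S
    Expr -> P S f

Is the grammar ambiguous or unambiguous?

Unambiguous

Only P, S are reachable from P; ignoring the rest: The reachable rules are right-linear with at most one rule per (nonterminal, next-terminal) pair. Each input token forces the next rule, so parsing is deterministic.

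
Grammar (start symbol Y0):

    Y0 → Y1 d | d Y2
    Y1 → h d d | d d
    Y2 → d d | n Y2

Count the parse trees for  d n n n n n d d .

Parse trees for d n n n n n d d:
  [Y0 d [Y2 n [Y2 n [Y2 n [Y2 n [Y2 n [Y2 d d]]]]]]]

1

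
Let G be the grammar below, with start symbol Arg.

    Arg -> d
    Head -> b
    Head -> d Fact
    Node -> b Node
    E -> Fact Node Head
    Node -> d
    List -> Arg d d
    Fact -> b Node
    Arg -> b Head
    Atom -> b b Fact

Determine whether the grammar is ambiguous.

Only Arg, Head, Fact, Node are reachable from Arg; ignoring the rest: Each reachable nonterminal has at most one production per leading terminal, and all productions are right-linear; the derivation is determined token-by-token.

Unambiguous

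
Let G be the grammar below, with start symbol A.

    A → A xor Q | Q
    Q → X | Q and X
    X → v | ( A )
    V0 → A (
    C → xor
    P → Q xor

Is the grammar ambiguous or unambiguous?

Only A, Q, X are reachable from A; ignoring the rest: A → A xor Q | Q  ;  Q → Q and X | X  — a left-associative chain with X at the bottom. Each string factors uniquely by precedence.

Unambiguous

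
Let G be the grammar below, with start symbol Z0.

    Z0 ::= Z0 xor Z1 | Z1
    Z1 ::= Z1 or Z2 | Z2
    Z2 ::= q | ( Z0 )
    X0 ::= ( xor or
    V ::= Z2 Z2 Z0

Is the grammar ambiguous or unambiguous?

Only Z0, Z1, Z2 are reachable from Z0; ignoring the rest: The grammar is stratified — Z0 handles 'xor' (left-recursive), Z1 handles 'or', Z2 atoms. Each operator has a fixed associativity and precedence level, so every string has one parse.

Unambiguous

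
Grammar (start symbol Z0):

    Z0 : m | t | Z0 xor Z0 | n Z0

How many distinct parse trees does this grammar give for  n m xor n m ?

2

Parse trees for n m xor n m:
  [Z0 [Z0 n [Z0 m]] xor [Z0 n [Z0 m]]]
  [Z0 n [Z0 [Z0 m] xor [Z0 n [Z0 m]]]]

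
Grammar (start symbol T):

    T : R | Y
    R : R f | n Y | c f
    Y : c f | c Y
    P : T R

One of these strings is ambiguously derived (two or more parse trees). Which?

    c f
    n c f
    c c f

c f: 2 trees
n c f: 1 tree
c c f: 1 tree

c f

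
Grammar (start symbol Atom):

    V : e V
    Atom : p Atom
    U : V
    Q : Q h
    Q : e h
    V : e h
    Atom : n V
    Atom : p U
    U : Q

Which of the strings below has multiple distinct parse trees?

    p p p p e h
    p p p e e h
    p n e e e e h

p p p p e h: 2 trees
p p p e e h: 1 tree
p n e e e e h: 1 tree

p p p p e h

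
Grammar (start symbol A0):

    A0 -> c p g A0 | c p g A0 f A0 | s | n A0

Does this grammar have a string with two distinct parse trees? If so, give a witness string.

Ambiguous

Witness: c p g c p g s f s

Derivation 1: A0 ⇒ c p g A0 ⇒ c p g c p g A0 f A0 ⇒ c p g c p g s f A0 ⇒ c p g c p g s f s
Derivation 2: A0 ⇒ c p g A0 f A0 ⇒ c p g c p g A0 f A0 ⇒ c p g c p g s f A0 ⇒ c p g c p g s f s

Two distinct leftmost derivations for the same string.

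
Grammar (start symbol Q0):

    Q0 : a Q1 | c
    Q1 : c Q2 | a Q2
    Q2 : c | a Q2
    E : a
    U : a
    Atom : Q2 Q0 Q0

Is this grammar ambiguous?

Only Q0, Q1, Q2 are reachable from Q0; ignoring the rest: Each reachable nonterminal has at most one production per leading terminal, and all productions are right-linear; the derivation is determined token-by-token.

Unambiguous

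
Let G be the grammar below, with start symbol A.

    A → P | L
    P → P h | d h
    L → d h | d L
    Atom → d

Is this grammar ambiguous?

Witness: d h

Derivation 1: A ⇒ P ⇒ d h
Derivation 2: A ⇒ L ⇒ d h

Two distinct leftmost derivations for the same string.

Ambiguous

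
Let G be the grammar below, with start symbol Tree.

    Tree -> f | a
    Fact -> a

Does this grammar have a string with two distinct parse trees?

Unambiguous

(Fact is unreachable from Tree, so its rules don't affect L(Tree).) The reachable rules are right-linear with at most one rule per (nonterminal, next-terminal) pair. Each input token forces the next rule, so parsing is deterministic.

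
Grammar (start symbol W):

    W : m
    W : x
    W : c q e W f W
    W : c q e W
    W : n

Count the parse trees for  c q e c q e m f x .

2

Parse trees for c q e c q e m f x:
  [W c q e [W c q e [W m]] f [W x]]
  [W c q e [W c q e [W m] f [W x]]]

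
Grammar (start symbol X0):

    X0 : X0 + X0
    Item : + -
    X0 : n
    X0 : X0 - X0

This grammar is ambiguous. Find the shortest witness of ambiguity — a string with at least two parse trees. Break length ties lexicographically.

length 1: no string has ≥2 trees
length 3: no string has ≥2 trees
length 5: n + n + n has 2 parse trees

Two derivations of n + n + n:
  X0 ⇒ X0 + X0 ⇒ X0 + X0 + X0 ⇒ n + X0 + X0 ⇒ n + n + X0 ⇒ n + n + n
  X0 ⇒ X0 + X0 ⇒ n + X0 ⇒ n + X0 + X0 ⇒ n + n + X0 ⇒ n + n + n

n + n + n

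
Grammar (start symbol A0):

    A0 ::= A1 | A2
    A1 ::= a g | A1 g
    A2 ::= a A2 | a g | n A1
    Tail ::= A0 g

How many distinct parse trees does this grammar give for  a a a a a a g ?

Parse trees for a a a a a a g:
  [A0 [A2 a [A2 a [A2 a [A2 a [A2 a [A2 a g]]]]]]]

1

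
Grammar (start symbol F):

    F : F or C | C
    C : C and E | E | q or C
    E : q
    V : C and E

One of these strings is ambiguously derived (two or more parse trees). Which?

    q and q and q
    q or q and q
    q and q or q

q and q and q: 1 tree
q or q and q: 3 trees
q and q or q: 1 tree

q or q and q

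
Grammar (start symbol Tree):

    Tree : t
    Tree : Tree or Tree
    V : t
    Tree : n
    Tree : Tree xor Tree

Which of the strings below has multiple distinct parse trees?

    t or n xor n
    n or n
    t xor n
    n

t or n xor n

t or n xor n: 2 trees
n or n: 1 tree
t xor n: 1 tree
n: 1 tree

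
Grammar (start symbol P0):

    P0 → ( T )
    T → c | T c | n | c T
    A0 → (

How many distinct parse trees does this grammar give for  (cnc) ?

Parse trees for (cnc):
  [P0 ( [T [T c [T n]] c] )]
  [P0 ( [T c [T [T n] c]] )]

2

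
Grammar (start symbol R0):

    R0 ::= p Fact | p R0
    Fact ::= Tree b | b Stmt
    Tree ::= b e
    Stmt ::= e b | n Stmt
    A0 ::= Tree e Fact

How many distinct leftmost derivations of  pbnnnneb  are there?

1

Parse trees for pbnnnneb:
  [R0 p [Fact b [Stmt n [Stmt n [Stmt n [Stmt n [Stmt e b]]]]]]]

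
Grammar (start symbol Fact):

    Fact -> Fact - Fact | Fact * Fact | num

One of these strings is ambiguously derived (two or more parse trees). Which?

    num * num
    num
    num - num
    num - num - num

num - num - num

num * num: 1 tree
num: 1 tree
num - num: 1 tree
num - num - num: 2 trees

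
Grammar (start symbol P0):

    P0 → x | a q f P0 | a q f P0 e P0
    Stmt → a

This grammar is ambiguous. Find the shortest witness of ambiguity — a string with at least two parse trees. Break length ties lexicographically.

a q f a q f x e x

length 1: no string has ≥2 trees
length 4: no string has ≥2 trees
length 6: no string has ≥2 trees
length 7: no string has ≥2 trees
length 9: a q f a q f x e x has 2 parse trees

Two derivations of a q f a q f x e x:
  P0 ⇒ a q f P0 ⇒ a q f a q f P0 e P0 ⇒ a q f a q f x e P0 ⇒ a q f a q f x e x
  P0 ⇒ a q f P0 e P0 ⇒ a q f a q f P0 e P0 ⇒ a q f a q f x e P0 ⇒ a q f a q f x e x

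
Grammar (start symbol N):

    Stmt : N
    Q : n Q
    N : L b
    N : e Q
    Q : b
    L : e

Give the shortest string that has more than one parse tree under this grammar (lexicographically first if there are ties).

e b

length 2: e b has 2 parse trees

Two derivations of e b:
  N ⇒ L b ⇒ e b
  N ⇒ e Q ⇒ e b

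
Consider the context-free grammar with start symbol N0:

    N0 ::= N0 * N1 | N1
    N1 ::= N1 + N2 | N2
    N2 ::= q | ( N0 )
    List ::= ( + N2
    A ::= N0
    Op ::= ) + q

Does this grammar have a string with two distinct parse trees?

(List, A, Op are unreachable from N0, so their rules don't affect L(N0).) This is a standard precedence ladder (N0 over N1 over N2), with each level left-recursive on its own operator ('*' at N0, '+' at N1). That structure is LR(1), hence unambiguous.

Unambiguous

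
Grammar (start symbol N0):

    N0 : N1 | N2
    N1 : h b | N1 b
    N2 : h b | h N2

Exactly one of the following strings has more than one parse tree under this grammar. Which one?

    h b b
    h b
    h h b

h b b: 1 tree
h b: 2 trees
h h b: 1 tree

h b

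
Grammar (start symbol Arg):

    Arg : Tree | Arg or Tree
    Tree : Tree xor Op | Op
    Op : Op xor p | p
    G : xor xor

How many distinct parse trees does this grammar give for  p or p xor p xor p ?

Parse trees for p or p xor p xor p:
  [Arg [Arg [Tree [Op p]]] or [Tree [Tree [Op p]] xor [Op [Op p] xor p]]]
  [Arg [Arg [Tree [Op p]]] or [Tree [Tree [Tree [Op p]] xor [Op p]] xor [Op p]]]
  [Arg [Arg [Tree [Op p]]] or [Tree [Tree [Op [Op p] xor p]] xor [Op p]]]
  [Arg [Arg [Tree [Op p]]] or [Tree [Op [Op [Op p] xor p] xor p]]]

4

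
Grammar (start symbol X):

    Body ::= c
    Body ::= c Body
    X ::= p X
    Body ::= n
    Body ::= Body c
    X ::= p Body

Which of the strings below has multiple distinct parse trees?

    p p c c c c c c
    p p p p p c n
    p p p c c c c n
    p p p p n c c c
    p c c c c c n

p p c c c c c c: 32 trees
p p p p p c n: 1 tree
p p p c c c c n: 1 tree
p p p p n c c c: 1 tree
p c c c c c n: 1 tree

p p c c c c c c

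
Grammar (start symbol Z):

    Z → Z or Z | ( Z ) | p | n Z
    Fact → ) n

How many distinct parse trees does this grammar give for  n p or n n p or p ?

Parse trees for n p or n n p or p (showing first 6 of 9):
  [Z [Z n [Z p]] or [Z [Z n [Z n [Z p]]] or [Z p]]]
  [Z [Z n [Z p]] or [Z n [Z [Z n [Z p]] or [Z p]]]]
  [Z [Z n [Z p]] or [Z n [Z n [Z [Z p] or [Z p]]]]]
  [Z [Z [Z n [Z p]] or [Z n [Z n [Z p]]]] or [Z p]]
  [Z [Z n [Z [Z p] or [Z n [Z n [Z p]]]]] or [Z p]]
  [Z n [Z [Z p] or [Z [Z n [Z n [Z p]]] or [Z p]]]]

9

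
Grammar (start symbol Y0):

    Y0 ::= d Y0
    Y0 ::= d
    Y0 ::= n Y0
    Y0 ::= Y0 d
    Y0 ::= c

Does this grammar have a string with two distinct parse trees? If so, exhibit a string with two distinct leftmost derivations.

Witness: d d

Derivation 1: Y0 ⇒ d Y0 ⇒ d d
Derivation 2: Y0 ⇒ Y0 d ⇒ d d

Two distinct leftmost derivations for the same string.

Ambiguous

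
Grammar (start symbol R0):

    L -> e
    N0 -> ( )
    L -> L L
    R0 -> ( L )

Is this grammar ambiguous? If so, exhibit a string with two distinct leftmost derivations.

Ambiguous

Witness: ( e e e )

Derivation 1: R0 ⇒ ( L ) ⇒ ( L L ) ⇒ ( e L ) ⇒ ( e L L ) ⇒ ( e e L ) ⇒ ( e e e )
Derivation 2: R0 ⇒ ( L ) ⇒ ( L L ) ⇒ ( L L L ) ⇒ ( e L L ) ⇒ ( e e L ) ⇒ ( e e e )

Two distinct leftmost derivations for the same string.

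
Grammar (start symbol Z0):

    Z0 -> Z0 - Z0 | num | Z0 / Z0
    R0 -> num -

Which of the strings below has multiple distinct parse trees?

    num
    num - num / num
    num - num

num - num / num

num: 1 tree
num - num / num: 2 trees
num - num: 1 tree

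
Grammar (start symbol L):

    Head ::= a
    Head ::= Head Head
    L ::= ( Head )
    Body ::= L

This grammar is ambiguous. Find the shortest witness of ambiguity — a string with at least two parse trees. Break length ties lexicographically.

( a a a )

length 3: no string has ≥2 trees
length 4: no string has ≥2 trees
length 5: ( a a a ) has 2 parse trees

Two derivations of ( a a a ):
  L ⇒ ( Head ) ⇒ ( Head Head ) ⇒ ( a Head ) ⇒ ( a Head Head ) ⇒ ( a a Head ) ⇒ ( a a a )
  L ⇒ ( Head ) ⇒ ( Head Head ) ⇒ ( Head Head Head ) ⇒ ( a Head Head ) ⇒ ( a a Head ) ⇒ ( a a a )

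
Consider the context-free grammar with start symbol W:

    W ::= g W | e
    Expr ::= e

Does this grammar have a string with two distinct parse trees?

Unambiguous

Only W is reachable from W; ignoring the rest: Each reachable nonterminal has at most one production per leading terminal, and all productions are right-linear; the derivation is determined token-by-token.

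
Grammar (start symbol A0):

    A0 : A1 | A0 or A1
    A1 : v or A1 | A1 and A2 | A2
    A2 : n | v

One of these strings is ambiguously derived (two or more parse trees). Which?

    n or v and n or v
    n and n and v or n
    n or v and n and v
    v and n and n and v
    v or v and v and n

v or v and v and n

n or v and n or v: 1 tree
n and n and v or n: 1 tree
n or v and n and v: 1 tree
v and n and n and v: 1 tree
v or v and v and n: 4 trees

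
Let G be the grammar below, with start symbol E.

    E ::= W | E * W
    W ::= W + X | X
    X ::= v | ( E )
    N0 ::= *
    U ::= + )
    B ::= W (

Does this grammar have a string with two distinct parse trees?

Only E, W, X are reachable from E; ignoring the rest: This is a standard precedence ladder (E over W over X), with each level left-recursive on its own operator ('*' at E, '+' at W). That structure is LR(1), hence unambiguous.

Unambiguous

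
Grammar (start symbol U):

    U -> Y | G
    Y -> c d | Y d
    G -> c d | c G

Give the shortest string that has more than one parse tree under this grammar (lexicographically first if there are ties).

length 2: c d has 2 parse trees

Two derivations of c d:
  U ⇒ Y ⇒ c d
  U ⇒ G ⇒ c d

c d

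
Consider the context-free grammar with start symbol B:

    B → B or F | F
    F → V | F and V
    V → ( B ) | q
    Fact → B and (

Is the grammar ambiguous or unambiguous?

Only B, F, V are reachable from B; ignoring the rest: B → B or F | F  ;  F → F and V | V  — a left-associative chain with V at the bottom. Each string factors uniquely by precedence.

Unambiguous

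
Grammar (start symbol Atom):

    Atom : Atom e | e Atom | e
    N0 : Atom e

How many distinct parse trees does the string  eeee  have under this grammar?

8

Parse trees for eeee:
  [Atom [Atom [Atom [Atom e] e] e] e]
  [Atom [Atom [Atom e [Atom e]] e] e]
  [Atom [Atom e [Atom [Atom e] e]] e]
  [Atom [Atom e [Atom e [Atom e]]] e]
  [Atom e [Atom [Atom [Atom e] e] e]]
  [Atom e [Atom [Atom e [Atom e]] e]]
  [Atom e [Atom e [Atom [Atom e] e]]]
  [Atom e [Atom e [Atom e [Atom e]]]]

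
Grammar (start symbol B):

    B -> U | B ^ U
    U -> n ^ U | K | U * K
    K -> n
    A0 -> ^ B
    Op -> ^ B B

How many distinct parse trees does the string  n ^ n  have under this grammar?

2

Parse trees for n ^ n:
  [B [U n ^ [U [K n]]]]
  [B [B [U [K n]]] ^ [U [K n]]]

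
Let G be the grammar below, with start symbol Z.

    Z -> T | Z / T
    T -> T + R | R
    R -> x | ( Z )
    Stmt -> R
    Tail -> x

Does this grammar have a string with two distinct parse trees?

(Stmt, Tail are unreachable from Z, so their rules don't affect L(Z).) This is a standard precedence ladder (Z over T over R), with each level left-recursive on its own operator ('/' at Z, '+' at T). That structure is LR(1), hence unambiguous.

Unambiguous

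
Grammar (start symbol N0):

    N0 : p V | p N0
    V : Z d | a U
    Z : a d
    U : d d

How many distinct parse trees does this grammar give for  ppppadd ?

2

Parse trees for ppppadd:
  [N0 p [N0 p [N0 p [N0 p [V [Z a d] d]]]]]
  [N0 p [N0 p [N0 p [N0 p [V a [U d d]]]]]]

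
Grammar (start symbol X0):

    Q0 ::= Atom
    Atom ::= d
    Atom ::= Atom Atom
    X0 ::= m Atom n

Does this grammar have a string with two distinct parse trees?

Witness: m d d d n

Derivation 1: X0 ⇒ m Atom n ⇒ m Atom Atom n ⇒ m d Atom n ⇒ m d Atom Atom n ⇒ m d d Atom n ⇒ m d d d n
Derivation 2: X0 ⇒ m Atom n ⇒ m Atom Atom n ⇒ m Atom Atom Atom n ⇒ m d Atom Atom n ⇒ m d d Atom n ⇒ m d d d n

Two distinct leftmost derivations for the same string.

Ambiguous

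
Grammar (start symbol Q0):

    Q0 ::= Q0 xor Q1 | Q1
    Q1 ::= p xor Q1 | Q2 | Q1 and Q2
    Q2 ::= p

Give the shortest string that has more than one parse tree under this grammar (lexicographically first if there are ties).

p xor p

length 1: no string has ≥2 trees
length 3: p xor p has 2 parse trees

Two derivations of p xor p:
  Q0 ⇒ Q0 xor Q1 ⇒ Q1 xor Q1 ⇒ Q2 xor Q1 ⇒ p xor Q1 ⇒ p xor Q2 ⇒ p xor p
  Q0 ⇒ Q1 ⇒ p xor Q1 ⇒ p xor Q2 ⇒ p xor p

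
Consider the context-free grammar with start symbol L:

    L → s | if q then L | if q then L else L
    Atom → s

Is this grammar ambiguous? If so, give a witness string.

Witness: if q then if q then s else s

Derivation 1: L ⇒ if q then L ⇒ if q then if q then L else L ⇒ if q then if q then s else L ⇒ if q then if q then s else s
Derivation 2: L ⇒ if q then L else L ⇒ if q then if q then L else L ⇒ if q then if q then s else L ⇒ if q then if q then s else s

Two distinct leftmost derivations for the same string.

Ambiguous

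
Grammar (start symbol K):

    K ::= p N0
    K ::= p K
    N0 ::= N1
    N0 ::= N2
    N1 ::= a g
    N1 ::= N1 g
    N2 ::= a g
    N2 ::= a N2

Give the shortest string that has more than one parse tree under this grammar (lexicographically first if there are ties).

length 3: p a g has 2 parse trees

Two derivations of p a g:
  K ⇒ p N0 ⇒ p N1 ⇒ p a g
  K ⇒ p N0 ⇒ p N2 ⇒ p a g

p a g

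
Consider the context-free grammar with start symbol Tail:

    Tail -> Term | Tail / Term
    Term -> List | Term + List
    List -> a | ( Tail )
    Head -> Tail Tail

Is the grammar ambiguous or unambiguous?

Unambiguous

Only Tail, Term, List are reachable from Tail; ignoring the rest: Tail → Tail / Term | Term  ;  Term → Term + List | List  — a left-associative chain with List at the bottom. Each string factors uniquely by precedence.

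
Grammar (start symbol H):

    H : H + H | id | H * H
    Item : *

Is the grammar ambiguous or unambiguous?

Ambiguous

Witness: id * id * id

Derivation 1: H ⇒ H * H ⇒ id * H ⇒ id * H * H ⇒ id * id * H ⇒ id * id * id
Derivation 2: H ⇒ H * H ⇒ H * H * H ⇒ id * H * H ⇒ id * id * H ⇒ id * id * id

Two distinct leftmost derivations for the same string.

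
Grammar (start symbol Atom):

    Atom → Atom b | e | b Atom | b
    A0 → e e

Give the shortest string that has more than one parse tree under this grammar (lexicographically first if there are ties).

b b

length 1: no string has ≥2 trees
length 2: b b has 2 parse trees

Two derivations of b b:
  Atom ⇒ Atom b ⇒ b b
  Atom ⇒ b Atom ⇒ b b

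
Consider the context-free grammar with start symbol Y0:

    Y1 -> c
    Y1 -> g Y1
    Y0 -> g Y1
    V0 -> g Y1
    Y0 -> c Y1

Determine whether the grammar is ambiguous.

Only Y0, Y1 are reachable from Y0; ignoring the rest: Each reachable nonterminal has at most one production per leading terminal, and all productions are right-linear; the derivation is determined token-by-token.

Unambiguous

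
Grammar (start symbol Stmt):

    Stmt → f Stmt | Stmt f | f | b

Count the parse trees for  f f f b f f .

10

Parse trees for f f f b f f (showing first 6 of 10):
  [Stmt f [Stmt f [Stmt f [Stmt [Stmt [Stmt b] f] f]]]]
  [Stmt f [Stmt f [Stmt [Stmt f [Stmt [Stmt b] f]] f]]]
  [Stmt f [Stmt f [Stmt [Stmt [Stmt f [Stmt b]] f] f]]]
  [Stmt f [Stmt [Stmt f [Stmt f [Stmt [Stmt b] f]]] f]]
  [Stmt f [Stmt [Stmt f [Stmt [Stmt f [Stmt b]] f]] f]]
  [Stmt f [Stmt [Stmt [Stmt f [Stmt f [Stmt b]]] f] f]]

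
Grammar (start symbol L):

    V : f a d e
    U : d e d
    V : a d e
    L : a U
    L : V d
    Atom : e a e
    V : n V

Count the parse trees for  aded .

2

Parse trees for aded:
  [L a [U d e d]]
  [L [V a d e] d]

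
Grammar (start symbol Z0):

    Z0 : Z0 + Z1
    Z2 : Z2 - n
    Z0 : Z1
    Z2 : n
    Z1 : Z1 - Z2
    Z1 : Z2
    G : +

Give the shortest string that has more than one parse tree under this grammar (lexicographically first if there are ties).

n - n

length 1: no string has ≥2 trees
length 3: n - n has 2 parse trees

Two derivations of n - n:
  Z0 ⇒ Z1 ⇒ Z1 - Z2 ⇒ Z2 - Z2 ⇒ n - Z2 ⇒ n - n
  Z0 ⇒ Z1 ⇒ Z2 ⇒ Z2 - n ⇒ n - n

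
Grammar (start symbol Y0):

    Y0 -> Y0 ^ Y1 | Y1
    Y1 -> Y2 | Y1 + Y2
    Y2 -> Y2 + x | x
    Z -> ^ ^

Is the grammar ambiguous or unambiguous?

Witness: x + x

Derivation 1: Y0 ⇒ Y1 ⇒ Y2 ⇒ Y2 + x ⇒ x + x
Derivation 2: Y0 ⇒ Y1 ⇒ Y1 + Y2 ⇒ Y2 + Y2 ⇒ x + Y2 ⇒ x + x

Two distinct leftmost derivations for the same string.

Ambiguous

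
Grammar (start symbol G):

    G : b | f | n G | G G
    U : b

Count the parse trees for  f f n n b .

2

Parse trees for f f n n b:
  [G [G f] [G [G f] [G n [G n [G b]]]]]
  [G [G [G f] [G f]] [G n [G n [G b]]]]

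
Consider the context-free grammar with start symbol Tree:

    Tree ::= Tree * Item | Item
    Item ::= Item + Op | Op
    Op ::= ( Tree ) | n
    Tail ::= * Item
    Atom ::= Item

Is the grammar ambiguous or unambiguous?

Only Tree, Item, Op are reachable from Tree; ignoring the rest: Tree → Tree * Item | Item  ;  Item → Item + Op | Op  — a left-associative chain with Op at the bottom. Each string factors uniquely by precedence.

Unambiguous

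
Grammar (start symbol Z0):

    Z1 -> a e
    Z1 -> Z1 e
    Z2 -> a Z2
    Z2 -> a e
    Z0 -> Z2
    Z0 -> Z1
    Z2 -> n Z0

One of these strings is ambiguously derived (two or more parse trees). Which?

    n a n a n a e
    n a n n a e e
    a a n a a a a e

n a n a n a e

n a n a n a e: 2 trees
n a n n a e e: 1 tree
a a n a a a a e: 1 tree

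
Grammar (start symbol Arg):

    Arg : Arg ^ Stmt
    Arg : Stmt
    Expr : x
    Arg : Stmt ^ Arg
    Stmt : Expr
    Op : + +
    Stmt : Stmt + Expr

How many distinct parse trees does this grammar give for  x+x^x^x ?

4

Parse trees for x+x^x^x:
  [Arg [Arg [Arg [Stmt [Stmt [Expr x]] + [Expr x]]] ^ [Stmt [Expr x]]] ^ [Stmt [Expr x]]]
  [Arg [Arg [Stmt [Stmt [Expr x]] + [Expr x]] ^ [Arg [Stmt [Expr x]]]] ^ [Stmt [Expr x]]]
  [Arg [Stmt [Stmt [Expr x]] + [Expr x]] ^ [Arg [Arg [Stmt [Expr x]]] ^ [Stmt [Expr x]]]]
  [Arg [Stmt [Stmt [Expr x]] + [Expr x]] ^ [Arg [Stmt [Expr x]] ^ [Arg [Stmt [Expr x]]]]]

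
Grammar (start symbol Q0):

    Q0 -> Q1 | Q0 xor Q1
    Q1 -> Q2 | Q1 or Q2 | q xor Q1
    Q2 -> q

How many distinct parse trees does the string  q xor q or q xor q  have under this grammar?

3

Parse trees for q xor q or q xor q:
  [Q0 [Q0 [Q1 [Q1 q xor [Q1 [Q2 q]]] or [Q2 q]]] xor [Q1 [Q2 q]]]
  [Q0 [Q0 [Q1 q xor [Q1 [Q1 [Q2 q]] or [Q2 q]]]] xor [Q1 [Q2 q]]]
  [Q0 [Q0 [Q0 [Q1 [Q2 q]]] xor [Q1 [Q1 [Q2 q]] or [Q2 q]]] xor [Q1 [Q2 q]]]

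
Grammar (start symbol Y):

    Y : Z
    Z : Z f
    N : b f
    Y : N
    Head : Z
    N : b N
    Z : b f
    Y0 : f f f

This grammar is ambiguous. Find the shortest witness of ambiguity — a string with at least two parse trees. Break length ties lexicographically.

b f

length 2: b f has 2 parse trees

Two derivations of b f:
  Y ⇒ Z ⇒ b f
  Y ⇒ N ⇒ b f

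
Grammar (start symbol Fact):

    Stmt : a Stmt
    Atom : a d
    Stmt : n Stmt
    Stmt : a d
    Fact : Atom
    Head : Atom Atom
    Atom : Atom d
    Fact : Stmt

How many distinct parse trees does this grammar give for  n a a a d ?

Parse trees for n a a a d:
  [Fact [Stmt n [Stmt a [Stmt a [Stmt a d]]]]]

1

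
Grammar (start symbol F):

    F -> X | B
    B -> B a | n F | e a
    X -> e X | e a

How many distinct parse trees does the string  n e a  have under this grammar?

Parse trees for n e a:
  [F [B n [F [X e a]]]]
  [F [B n [F [B e a]]]]

2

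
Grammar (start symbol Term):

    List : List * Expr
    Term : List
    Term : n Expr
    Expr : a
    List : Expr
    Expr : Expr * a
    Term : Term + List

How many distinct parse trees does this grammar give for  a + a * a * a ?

4

Parse trees for a + a * a * a:
  [Term [Term [List [Expr a]]] + [List [List [Expr a]] * [Expr [Expr a] * a]]]
  [Term [Term [List [Expr a]]] + [List [List [List [Expr a]] * [Expr a]] * [Expr a]]]
  [Term [Term [List [Expr a]]] + [List [List [Expr [Expr a] * a]] * [Expr a]]]
  [Term [Term [List [Expr a]]] + [List [Expr [Expr [Expr a] * a] * a]]]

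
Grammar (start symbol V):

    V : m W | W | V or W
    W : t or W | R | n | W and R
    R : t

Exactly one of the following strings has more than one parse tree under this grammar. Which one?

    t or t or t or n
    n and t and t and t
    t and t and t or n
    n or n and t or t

t or t or t or n

t or t or t or n: 8 trees
n and t and t and t: 1 tree
t and t and t or n: 1 tree
n or n and t or t: 1 tree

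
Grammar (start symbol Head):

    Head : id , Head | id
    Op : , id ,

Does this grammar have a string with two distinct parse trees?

Unambiguous

(Op is unreachable from Head, so its rules don't affect L(Head).) Right-recursive list with a separator: after each atom, whether the separator follows determines the rule. One parse per string.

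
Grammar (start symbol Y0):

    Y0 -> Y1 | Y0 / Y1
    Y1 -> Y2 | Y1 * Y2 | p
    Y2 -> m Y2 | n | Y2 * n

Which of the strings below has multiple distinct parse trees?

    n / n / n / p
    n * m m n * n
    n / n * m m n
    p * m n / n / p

n * m m n * n

n / n / n / p: 1 tree
n * m m n * n: 4 trees
n / n * m m n: 1 tree
p * m n / n / p: 1 tree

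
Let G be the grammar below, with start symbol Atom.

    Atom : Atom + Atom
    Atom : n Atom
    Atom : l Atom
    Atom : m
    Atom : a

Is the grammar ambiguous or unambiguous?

Witness: l a + a

Derivation 1: Atom ⇒ Atom + Atom ⇒ l Atom + Atom ⇒ l a + Atom ⇒ l a + a
Derivation 2: Atom ⇒ l Atom ⇒ l Atom + Atom ⇒ l a + Atom ⇒ l a + a

Two distinct leftmost derivations for the same string.

Ambiguous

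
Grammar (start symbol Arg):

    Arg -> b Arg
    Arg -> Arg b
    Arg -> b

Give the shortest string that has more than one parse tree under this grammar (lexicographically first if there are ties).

length 1: no string has ≥2 trees
length 2: b b has 2 parse trees

Two derivations of b b:
  Arg ⇒ b Arg ⇒ b b
  Arg ⇒ Arg b ⇒ b b

b b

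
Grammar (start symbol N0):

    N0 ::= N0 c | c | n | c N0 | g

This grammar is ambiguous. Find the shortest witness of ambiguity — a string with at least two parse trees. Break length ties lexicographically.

c c

length 1: no string has ≥2 trees
length 2: c c has 2 parse trees

Two derivations of c c:
  N0 ⇒ N0 c ⇒ c c
  N0 ⇒ c N0 ⇒ c c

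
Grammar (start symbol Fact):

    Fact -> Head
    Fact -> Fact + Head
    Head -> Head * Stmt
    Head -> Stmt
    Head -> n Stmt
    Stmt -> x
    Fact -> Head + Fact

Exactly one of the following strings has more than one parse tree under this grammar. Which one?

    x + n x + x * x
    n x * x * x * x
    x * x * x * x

x + n x + x * x: 4 trees
n x * x * x * x: 1 tree
x * x * x * x: 1 tree

x + n x + x * x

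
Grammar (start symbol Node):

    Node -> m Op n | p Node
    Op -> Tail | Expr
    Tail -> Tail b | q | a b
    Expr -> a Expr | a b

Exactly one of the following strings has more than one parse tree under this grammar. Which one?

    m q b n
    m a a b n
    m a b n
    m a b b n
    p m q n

m a b n

m q b n: 1 tree
m a a b n: 1 tree
m a b n: 2 trees
m a b b n: 1 tree
p m q n: 1 tree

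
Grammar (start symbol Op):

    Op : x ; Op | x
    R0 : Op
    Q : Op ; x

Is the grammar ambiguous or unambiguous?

(R0, Q are unreachable from Op, so their rules don't affect L(Op).) The reachable grammar is A → atom sep A | atom. Each atom is followed by either the separator (recurse) or end-of-string (stop) — no choice point.

Unambiguous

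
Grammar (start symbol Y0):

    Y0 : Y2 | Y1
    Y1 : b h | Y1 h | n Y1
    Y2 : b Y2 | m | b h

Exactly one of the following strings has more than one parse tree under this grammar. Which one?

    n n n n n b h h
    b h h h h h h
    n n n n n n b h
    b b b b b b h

n n n n n b h h: 6 trees
b h h h h h h: 1 tree
n n n n n n b h: 1 tree
b b b b b b h: 1 tree

n n n n n b h h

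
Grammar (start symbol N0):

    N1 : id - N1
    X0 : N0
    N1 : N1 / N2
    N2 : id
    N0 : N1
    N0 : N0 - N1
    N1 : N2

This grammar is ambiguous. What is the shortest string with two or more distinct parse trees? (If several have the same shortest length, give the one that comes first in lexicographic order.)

length 1: no string has ≥2 trees
length 3: id - id has 2 parse trees

Two derivations of id - id:
  N0 ⇒ N1 ⇒ id - N1 ⇒ id - N2 ⇒ id - id
  N0 ⇒ N0 - N1 ⇒ N1 - N1 ⇒ N2 - N1 ⇒ id - N1 ⇒ id - N2 ⇒ id - id

id - id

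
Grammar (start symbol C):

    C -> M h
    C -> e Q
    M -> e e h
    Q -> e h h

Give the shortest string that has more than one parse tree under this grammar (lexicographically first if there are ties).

length 4: e e h h has 2 parse trees

Two derivations of e e h h:
  C ⇒ M h ⇒ e e h h
  C ⇒ e Q ⇒ e e h h

e e h h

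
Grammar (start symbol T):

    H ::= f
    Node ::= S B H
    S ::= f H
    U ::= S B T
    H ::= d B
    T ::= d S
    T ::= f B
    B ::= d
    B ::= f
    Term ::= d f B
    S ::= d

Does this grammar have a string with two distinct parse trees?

Unambiguous

(Node, Term, U are unreachable from T, so their rules don't affect L(T).) Each reachable nonterminal has at most one production per leading terminal, and all productions are right-linear; the derivation is determined token-by-token.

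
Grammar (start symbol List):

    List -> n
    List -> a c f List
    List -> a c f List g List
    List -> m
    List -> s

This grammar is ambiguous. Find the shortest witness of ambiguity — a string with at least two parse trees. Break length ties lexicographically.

a c f a c f m g m

length 1: no string has ≥2 trees
length 4: no string has ≥2 trees
length 6: no string has ≥2 trees
length 7: no string has ≥2 trees
length 9: a c f a c f m g m has 2 parse trees

Two derivations of a c f a c f m g m:
  List ⇒ a c f List ⇒ a c f a c f List g List ⇒ a c f a c f m g List ⇒ a c f a c f m g m
  List ⇒ a c f List g List ⇒ a c f a c f List g List ⇒ a c f a c f m g List ⇒ a c f a c f m g m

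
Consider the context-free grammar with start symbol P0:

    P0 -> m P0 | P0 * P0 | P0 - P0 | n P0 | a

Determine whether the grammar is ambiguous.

Witness: m a * a

Derivation 1: P0 ⇒ m P0 ⇒ m P0 * P0 ⇒ m a * P0 ⇒ m a * a
Derivation 2: P0 ⇒ P0 * P0 ⇒ m P0 * P0 ⇒ m a * P0 ⇒ m a * a

Two distinct leftmost derivations for the same string.

Ambiguous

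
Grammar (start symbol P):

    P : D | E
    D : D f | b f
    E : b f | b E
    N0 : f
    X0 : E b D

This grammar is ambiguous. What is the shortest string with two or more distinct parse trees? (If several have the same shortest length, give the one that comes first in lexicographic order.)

b f

length 2: b f has 2 parse trees

Two derivations of b f:
  P ⇒ D ⇒ b f
  P ⇒ E ⇒ b f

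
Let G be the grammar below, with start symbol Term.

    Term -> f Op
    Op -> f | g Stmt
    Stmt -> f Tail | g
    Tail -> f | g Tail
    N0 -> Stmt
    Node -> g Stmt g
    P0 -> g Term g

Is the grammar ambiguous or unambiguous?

Unambiguous

(N0, Node, P0 are unreachable from Term, so their rules don't affect L(Term).) Each reachable nonterminal has at most one production per leading terminal, and all productions are right-linear; the derivation is determined token-by-token.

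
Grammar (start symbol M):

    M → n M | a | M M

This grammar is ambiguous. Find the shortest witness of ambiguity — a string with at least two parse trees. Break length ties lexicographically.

a a a

length 1: no string has ≥2 trees
length 2: no string has ≥2 trees
length 3: a a a has 2 parse trees

Two derivations of a a a:
  M ⇒ M M ⇒ a M ⇒ a M M ⇒ a a M ⇒ a a a
  M ⇒ M M ⇒ M M M ⇒ a M M ⇒ a a M ⇒ a a a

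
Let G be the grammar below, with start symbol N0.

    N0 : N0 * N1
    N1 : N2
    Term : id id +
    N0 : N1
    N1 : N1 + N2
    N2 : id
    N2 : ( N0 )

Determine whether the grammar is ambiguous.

(Term is unreachable from N0, so its rules don't affect L(N0).) This is a standard precedence ladder (N0 over N1 over N2), with each level left-recursive on its own operator ('*' at N0, '+' at N1). That structure is LR(1), hence unambiguous.

Unambiguous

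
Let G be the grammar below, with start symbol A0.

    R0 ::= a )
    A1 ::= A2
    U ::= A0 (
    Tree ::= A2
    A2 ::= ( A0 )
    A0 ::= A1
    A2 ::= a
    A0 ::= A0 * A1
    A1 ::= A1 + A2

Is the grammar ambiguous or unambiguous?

(Tree, U, R0 are unreachable from A0, so their rules don't affect L(A0).) The grammar is stratified — A0 handles '*' (left-recursive), A1 handles '+', A2 atoms. Each operator has a fixed associativity and precedence level, so every string has one parse.

Unambiguous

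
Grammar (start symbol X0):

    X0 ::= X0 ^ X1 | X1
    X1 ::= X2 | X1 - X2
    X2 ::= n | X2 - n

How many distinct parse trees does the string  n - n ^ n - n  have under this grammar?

Parse trees for n - n ^ n - n:
  [X0 [X0 [X1 [X2 [X2 n] - n]]] ^ [X1 [X2 [X2 n] - n]]]
  [X0 [X0 [X1 [X2 [X2 n] - n]]] ^ [X1 [X1 [X2 n]] - [X2 n]]]
  [X0 [X0 [X1 [X1 [X2 n]] - [X2 n]]] ^ [X1 [X2 [X2 n] - n]]]
  [X0 [X0 [X1 [X1 [X2 n]] - [X2 n]]] ^ [X1 [X1 [X2 n]] - [X2 n]]]

4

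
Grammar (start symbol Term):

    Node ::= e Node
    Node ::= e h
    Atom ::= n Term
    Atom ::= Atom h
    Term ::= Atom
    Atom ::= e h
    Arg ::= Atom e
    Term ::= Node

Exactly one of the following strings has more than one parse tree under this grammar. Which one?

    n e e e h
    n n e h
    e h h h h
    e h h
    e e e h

n n e h

n e e e h: 1 tree
n n e h: 2 trees
e h h h h: 1 tree
e h h: 1 tree
e e e h: 1 tree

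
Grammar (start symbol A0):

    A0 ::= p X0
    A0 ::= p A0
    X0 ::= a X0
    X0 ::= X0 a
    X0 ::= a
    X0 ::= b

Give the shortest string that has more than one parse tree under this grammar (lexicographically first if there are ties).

p a a

length 2: no string has ≥2 trees
length 3: p a a has 2 parse trees

Two derivations of p a a:
  A0 ⇒ p X0 ⇒ p a X0 ⇒ p a a
  A0 ⇒ p X0 ⇒ p X0 a ⇒ p a a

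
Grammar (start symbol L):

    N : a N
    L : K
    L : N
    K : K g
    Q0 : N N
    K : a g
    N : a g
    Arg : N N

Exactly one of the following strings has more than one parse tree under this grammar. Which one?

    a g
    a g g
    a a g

a g

a g: 2 trees
a g g: 1 tree
a a g: 1 tree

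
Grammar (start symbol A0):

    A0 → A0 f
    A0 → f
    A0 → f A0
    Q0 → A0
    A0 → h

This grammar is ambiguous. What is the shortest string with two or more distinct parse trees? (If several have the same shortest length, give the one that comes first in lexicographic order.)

length 1: no string has ≥2 trees
length 2: f f has 2 parse trees

Two derivations of f f:
  A0 ⇒ A0 f ⇒ f f
  A0 ⇒ f A0 ⇒ f f

f f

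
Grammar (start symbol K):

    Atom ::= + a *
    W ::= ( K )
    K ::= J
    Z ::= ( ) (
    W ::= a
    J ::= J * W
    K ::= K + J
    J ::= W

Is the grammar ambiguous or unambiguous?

Unambiguous

(Atom, Z are unreachable from K, so their rules don't affect L(K).) This is a standard precedence ladder (K over J over W), with each level left-recursive on its own operator ('+' at K, '*' at J). That structure is LR(1), hence unambiguous.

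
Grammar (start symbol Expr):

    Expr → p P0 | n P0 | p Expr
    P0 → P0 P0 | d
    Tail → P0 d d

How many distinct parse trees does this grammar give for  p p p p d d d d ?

Parse trees for p p p p d d d d:
  [Expr p [Expr p [Expr p [Expr p [P0 [P0 d] [P0 [P0 d] [P0 [P0 d] [P0 d]]]]]]]]
  [Expr p [Expr p [Expr p [Expr p [P0 [P0 d] [P0 [P0 [P0 d] [P0 d]] [P0 d]]]]]]]
  [Expr p [Expr p [Expr p [Expr p [P0 [P0 [P0 d] [P0 d]] [P0 [P0 d] [P0 d]]]]]]]
  [Expr p [Expr p [Expr p [Expr p [P0 [P0 [P0 d] [P0 [P0 d] [P0 d]]] [P0 d]]]]]]
  [Expr p [Expr p [Expr p [Expr p [P0 [P0 [P0 [P0 d] [P0 d]] [P0 d]] [P0 d]]]]]]

5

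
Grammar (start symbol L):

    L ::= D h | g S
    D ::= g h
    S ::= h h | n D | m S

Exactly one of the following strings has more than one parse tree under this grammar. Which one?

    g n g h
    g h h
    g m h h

g n g h: 1 tree
g h h: 2 trees
g m h h: 1 tree

g h h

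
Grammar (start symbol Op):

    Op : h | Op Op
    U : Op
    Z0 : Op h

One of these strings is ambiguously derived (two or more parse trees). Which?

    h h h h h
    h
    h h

h h h h h

h h h h h: 14 trees
h: 1 tree
h h: 1 tree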